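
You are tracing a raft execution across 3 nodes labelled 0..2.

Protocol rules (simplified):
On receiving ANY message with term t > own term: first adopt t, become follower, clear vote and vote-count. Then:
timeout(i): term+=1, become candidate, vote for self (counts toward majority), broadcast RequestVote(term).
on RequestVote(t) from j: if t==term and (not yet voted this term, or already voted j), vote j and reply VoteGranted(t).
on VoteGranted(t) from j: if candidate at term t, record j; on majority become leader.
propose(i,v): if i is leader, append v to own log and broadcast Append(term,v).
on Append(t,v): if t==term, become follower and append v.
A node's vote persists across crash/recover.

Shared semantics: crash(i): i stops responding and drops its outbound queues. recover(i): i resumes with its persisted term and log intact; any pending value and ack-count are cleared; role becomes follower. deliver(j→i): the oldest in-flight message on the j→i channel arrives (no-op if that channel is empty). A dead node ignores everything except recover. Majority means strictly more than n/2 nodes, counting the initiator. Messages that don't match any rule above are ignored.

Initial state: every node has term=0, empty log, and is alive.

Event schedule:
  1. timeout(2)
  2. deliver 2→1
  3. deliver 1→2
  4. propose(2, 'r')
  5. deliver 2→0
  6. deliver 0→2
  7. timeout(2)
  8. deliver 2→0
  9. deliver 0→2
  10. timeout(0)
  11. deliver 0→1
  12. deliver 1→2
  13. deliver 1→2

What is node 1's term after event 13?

2

after 1 — timeout(2): n2:cand/t1/[-]
after 2 — deliver 2→1: n1:foll/t1/[-]
after 3 — deliver 1→2: n2:lead/t1/[-]
after 4 — propose(2,'r'): n2:lead/t1/[r]
after 5 — deliver 2→0: n0:foll/t1/[-]
after 6 — deliver 0→2: ·
after 7 — timeout(2): n2:cand/t2/[r]
after 8 — deliver 2→0: n0:foll/t1/[r]
after 9 — deliver 0→2: ·
after 10 — timeout(0): n0:cand/t2/[r]
after 11 — deliver 0→1: n1:foll/t2/[-]
after 12 — deliver 1→2: ·
after 13 — deliver 1→2: ·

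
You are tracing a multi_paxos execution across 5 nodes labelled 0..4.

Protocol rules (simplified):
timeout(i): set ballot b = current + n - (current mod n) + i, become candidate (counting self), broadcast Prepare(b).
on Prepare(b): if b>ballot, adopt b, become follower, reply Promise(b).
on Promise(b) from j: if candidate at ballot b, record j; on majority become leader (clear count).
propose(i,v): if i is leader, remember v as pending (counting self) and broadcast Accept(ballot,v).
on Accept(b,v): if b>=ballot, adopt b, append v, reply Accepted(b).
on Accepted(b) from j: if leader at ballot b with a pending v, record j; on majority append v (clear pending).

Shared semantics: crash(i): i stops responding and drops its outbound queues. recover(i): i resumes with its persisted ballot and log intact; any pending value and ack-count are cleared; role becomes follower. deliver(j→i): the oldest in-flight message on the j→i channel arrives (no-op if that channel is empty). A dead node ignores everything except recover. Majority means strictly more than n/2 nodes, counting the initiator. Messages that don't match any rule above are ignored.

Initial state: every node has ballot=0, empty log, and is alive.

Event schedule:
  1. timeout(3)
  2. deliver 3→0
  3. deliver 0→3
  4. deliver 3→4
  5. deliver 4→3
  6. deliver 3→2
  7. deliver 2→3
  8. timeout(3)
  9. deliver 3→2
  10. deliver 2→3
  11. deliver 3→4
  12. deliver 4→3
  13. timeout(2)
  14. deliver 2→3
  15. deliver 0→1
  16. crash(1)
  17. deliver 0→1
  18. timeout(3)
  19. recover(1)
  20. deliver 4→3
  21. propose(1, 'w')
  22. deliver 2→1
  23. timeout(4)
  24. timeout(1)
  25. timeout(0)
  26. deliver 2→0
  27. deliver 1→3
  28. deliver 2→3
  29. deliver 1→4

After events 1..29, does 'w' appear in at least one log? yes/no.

no

[1] timeout(3) → N3(cand b8 [-])
[2] deliver 3→0 → N0(foll b8 [-])
[3] deliver 0→3 → ∅
[4] deliver 3→4 → N4(foll b8 [-])
[5] deliver 4→3 → N3(lead b8 [-])
[6] deliver 3→2 → N2(foll b8 [-])
[7] deliver 2→3 → ∅
[8] timeout(3) → N3(cand b13 [-])
[9] deliver 3→2 → N2(foll b13 [-])
[10] deliver 2→3 → ∅
[11] deliver 3→4 → N4(foll b13 [-])
[12] deliver 4→3 → N3(lead b13 [-])
[13] timeout(2) → N2(cand b17 [-])
[14] deliver 2→3 → N3(foll b17 [-])
[15] deliver 0→1 → ∅
[16] crash(1) → N1(✗foll b0 [-])
[17] deliver 0→1 → ∅
[18] timeout(3) → N3(cand b23 [-])
[19] recover(1) → N1(foll b0 [-])
[20] deliver 4→3 → ∅
[21] propose(1,'w') → ∅
[22] deliver 2→1 → N1(foll b17 [-])
[23] timeout(4) → N4(cand b19 [-])
[24] timeout(1) → N1(cand b21 [-])
[25] timeout(0) → N0(cand b10 [-])
[26] deliver 2→0 → N0(foll b17 [-])
[27] deliver 1→3 → ∅
[28] deliver 2→3 → ∅
[29] deliver 1→4 → N4(foll b21 [-])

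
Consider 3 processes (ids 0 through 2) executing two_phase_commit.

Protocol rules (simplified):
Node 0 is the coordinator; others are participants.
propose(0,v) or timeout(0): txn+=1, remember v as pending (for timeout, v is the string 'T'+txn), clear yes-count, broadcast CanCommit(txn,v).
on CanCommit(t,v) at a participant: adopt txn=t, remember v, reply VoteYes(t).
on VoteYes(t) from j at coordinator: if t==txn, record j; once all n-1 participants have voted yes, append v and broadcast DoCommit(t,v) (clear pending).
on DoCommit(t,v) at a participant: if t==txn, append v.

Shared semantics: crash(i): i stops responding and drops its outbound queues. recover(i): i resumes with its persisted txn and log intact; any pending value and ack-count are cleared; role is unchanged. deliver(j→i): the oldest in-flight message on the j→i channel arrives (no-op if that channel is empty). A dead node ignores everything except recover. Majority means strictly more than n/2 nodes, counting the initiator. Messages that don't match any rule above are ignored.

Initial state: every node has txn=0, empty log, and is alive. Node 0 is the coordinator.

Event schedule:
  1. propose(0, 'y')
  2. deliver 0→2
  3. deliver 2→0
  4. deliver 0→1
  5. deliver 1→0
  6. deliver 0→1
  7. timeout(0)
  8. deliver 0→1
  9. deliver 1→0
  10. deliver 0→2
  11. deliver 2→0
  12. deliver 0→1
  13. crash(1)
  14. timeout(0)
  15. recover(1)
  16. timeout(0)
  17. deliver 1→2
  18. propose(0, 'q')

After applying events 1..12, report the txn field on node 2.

1

1. propose(0,'y'):  <0:coor t1 ->
2. deliver 0→2:  <2:part t1 ->
3. deliver 2→0:  nop
4. deliver 0→1:  <1:part t1 ->
5. deliver 1→0:  <0:coor t1 y>
6. deliver 0→1:  <1:part t1 y>
7. timeout(0):  <0:coor t2 y>
8. deliver 0→1:  <1:part t2 y>
9. deliver 1→0:  nop
10. deliver 0→2:  <2:part t1 y>
11. deliver 2→0:  nop
12. deliver 0→1:  nop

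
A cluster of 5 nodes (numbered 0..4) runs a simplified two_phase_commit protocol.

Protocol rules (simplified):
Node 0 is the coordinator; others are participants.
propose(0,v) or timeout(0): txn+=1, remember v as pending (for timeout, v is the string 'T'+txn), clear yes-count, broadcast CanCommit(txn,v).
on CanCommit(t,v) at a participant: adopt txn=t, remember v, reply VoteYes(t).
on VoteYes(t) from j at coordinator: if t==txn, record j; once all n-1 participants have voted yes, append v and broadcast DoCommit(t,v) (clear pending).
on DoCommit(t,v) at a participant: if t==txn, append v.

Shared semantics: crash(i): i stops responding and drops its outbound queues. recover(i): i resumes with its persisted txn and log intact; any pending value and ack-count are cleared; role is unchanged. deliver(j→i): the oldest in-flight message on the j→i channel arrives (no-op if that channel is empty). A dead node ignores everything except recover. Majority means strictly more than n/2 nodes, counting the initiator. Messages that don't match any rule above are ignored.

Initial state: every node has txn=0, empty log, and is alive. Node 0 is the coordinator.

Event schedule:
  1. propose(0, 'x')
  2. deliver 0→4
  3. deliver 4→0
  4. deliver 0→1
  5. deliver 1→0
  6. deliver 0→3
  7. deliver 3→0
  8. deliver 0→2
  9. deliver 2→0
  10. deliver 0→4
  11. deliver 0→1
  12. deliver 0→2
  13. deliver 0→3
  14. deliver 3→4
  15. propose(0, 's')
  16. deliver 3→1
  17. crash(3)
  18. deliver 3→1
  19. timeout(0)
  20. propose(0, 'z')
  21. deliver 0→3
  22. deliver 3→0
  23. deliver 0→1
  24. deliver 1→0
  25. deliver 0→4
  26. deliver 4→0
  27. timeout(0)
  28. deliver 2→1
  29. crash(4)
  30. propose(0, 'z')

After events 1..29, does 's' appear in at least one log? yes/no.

no

e1 propose(0,'x'): 0[coor,t=1,-]
e2 deliver 0→4: 4[part,t=1,-]
e3 deliver 4→0: ·
e4 deliver 0→1: 1[part,t=1,-]
e5 deliver 1→0: ·
e6 deliver 0→3: 3[part,t=1,-]
e7 deliver 3→0: ·
e8 deliver 0→2: 2[part,t=1,-]
e9 deliver 2→0: 0[coor,t=1,x]
e10 deliver 0→4: 4[part,t=1,x]
e11 deliver 0→1: 1[part,t=1,x]
e12 deliver 0→2: 2[part,t=1,x]
e13 deliver 0→3: 3[part,t=1,x]
e14 deliver 3→4: ·
e15 propose(0,'s'): 0[coor,t=2,x]
e16 deliver 3→1: ·
e17 crash(3): 3[✗part,t=1,x]
e18 deliver 3→1: ·
e19 timeout(0): 0[coor,t=3,x]
e20 propose(0,'z'): 0[coor,t=4,x]
e21 deliver 0→3: ·
e22 deliver 3→0: ·
e23 deliver 0→1: 1[part,t=2,x]
e24 deliver 1→0: ·
e25 deliver 0→4: 4[part,t=2,x]
e26 deliver 4→0: ·
e27 timeout(0): 0[coor,t=5,x]
e28 deliver 2→1: ·
e29 crash(4): 4[✗part,t=2,x]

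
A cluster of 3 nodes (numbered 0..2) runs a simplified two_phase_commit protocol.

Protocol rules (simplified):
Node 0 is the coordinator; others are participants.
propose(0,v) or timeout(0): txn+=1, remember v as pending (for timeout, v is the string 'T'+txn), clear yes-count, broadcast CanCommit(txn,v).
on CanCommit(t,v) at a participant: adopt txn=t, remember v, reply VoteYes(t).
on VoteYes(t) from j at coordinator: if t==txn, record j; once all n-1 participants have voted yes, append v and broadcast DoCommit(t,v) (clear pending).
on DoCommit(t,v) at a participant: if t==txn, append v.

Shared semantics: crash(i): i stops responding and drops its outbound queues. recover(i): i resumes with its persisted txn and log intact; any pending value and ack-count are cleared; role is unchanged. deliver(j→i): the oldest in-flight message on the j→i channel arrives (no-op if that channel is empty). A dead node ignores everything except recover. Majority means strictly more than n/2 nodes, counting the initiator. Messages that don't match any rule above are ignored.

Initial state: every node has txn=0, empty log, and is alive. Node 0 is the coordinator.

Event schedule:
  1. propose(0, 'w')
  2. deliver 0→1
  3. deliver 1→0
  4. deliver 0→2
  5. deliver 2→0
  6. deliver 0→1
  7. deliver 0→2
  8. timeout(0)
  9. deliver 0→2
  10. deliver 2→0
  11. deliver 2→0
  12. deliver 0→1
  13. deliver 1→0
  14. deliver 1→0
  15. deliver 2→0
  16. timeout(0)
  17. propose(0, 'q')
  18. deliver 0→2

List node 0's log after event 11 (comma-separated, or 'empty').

step 1 propose(0,'w'): 0={coor,t=1,log=-}
step 2 deliver 0→1: 1={part,t=1,log=-}
step 3 deliver 1→0: —
step 4 deliver 0→2: 2={part,t=1,log=-}
step 5 deliver 2→0: 0={coor,t=1,log=w}
step 6 deliver 0→1: 1={part,t=1,log=w}
step 7 deliver 0→2: 2={part,t=1,log=w}
step 8 timeout(0): 0={coor,t=2,log=w}
step 9 deliver 0→2: 2={part,t=2,log=w}
step 10 deliver 2→0: —
step 11 deliver 2→0: —

w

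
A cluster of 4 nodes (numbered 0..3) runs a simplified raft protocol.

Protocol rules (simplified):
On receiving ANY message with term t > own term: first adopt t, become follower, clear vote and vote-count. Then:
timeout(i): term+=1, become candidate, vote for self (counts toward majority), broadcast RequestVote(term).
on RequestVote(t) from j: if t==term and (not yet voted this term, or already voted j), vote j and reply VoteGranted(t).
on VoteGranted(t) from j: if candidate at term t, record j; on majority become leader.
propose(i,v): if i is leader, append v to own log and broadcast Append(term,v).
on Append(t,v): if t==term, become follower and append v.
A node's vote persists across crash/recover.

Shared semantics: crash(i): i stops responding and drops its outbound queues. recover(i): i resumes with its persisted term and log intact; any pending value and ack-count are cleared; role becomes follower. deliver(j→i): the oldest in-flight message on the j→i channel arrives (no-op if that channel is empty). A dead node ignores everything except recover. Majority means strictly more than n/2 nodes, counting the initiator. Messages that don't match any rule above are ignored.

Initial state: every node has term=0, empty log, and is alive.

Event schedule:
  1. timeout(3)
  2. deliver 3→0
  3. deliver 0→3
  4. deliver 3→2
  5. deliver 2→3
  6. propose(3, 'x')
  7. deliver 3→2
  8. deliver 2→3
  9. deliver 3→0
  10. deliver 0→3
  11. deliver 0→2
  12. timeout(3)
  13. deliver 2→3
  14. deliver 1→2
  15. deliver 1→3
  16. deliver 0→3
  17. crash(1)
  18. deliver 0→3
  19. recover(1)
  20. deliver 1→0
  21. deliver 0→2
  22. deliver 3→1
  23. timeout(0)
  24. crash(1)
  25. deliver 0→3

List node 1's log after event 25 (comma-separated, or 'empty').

empty

1. timeout(3):  <3:cand t1 ->
2. deliver 3→0:  <0:foll t1 ->
3. deliver 0→3:  nop
4. deliver 3→2:  <2:foll t1 ->
5. deliver 2→3:  <3:lead t1 ->
6. propose(3,'x'):  <3:lead t1 x>
7. deliver 3→2:  <2:foll t1 x>
8. deliver 2→3:  nop
9. deliver 3→0:  <0:foll t1 x>
10. deliver 0→3:  nop
11. deliver 0→2:  nop
12. timeout(3):  <3:cand t2 x>
13. deliver 2→3:  nop
14. deliver 1→2:  nop
15. deliver 1→3:  nop
16. deliver 0→3:  nop
17. crash(1):  <1:✗foll t0 ->
18. deliver 0→3:  nop
19. recover(1):  <1:foll t0 ->
20. deliver 1→0:  nop
21. deliver 0→2:  nop
22. deliver 3→1:  <1:foll t1 ->
23. timeout(0):  <0:cand t2 x>
24. crash(1):  <1:✗foll t1 ->
25. deliver 0→3:  nop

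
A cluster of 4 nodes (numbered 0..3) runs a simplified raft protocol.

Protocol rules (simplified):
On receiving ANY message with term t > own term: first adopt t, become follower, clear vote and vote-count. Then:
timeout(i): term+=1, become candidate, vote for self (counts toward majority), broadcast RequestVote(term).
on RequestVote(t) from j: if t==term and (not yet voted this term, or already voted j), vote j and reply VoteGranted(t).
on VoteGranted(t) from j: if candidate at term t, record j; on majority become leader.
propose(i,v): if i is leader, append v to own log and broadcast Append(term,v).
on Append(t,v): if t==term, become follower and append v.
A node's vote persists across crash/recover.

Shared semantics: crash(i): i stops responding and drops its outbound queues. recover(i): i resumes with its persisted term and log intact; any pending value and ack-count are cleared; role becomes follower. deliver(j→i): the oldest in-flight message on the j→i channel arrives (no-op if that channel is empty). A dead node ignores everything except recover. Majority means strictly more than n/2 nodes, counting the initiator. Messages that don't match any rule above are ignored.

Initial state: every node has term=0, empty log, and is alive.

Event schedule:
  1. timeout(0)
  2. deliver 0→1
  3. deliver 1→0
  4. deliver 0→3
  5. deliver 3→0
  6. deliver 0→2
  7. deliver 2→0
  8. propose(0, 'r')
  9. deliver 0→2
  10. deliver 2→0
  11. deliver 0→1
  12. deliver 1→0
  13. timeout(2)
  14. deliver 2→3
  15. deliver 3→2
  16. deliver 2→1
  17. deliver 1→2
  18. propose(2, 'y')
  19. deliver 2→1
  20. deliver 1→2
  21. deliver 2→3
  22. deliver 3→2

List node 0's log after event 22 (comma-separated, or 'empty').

r

step 1 timeout(0): 0={cand,t=1,log=-}
step 2 deliver 0→1: 1={foll,t=1,log=-}
step 3 deliver 1→0: —
step 4 deliver 0→3: 3={foll,t=1,log=-}
step 5 deliver 3→0: 0={lead,t=1,log=-}
step 6 deliver 0→2: 2={foll,t=1,log=-}
step 7 deliver 2→0: —
step 8 propose(0,'r'): 0={lead,t=1,log=r}
step 9 deliver 0→2: 2={foll,t=1,log=r}
step 10 deliver 2→0: —
step 11 deliver 0→1: 1={foll,t=1,log=r}
step 12 deliver 1→0: —
step 13 timeout(2): 2={cand,t=2,log=r}
step 14 deliver 2→3: 3={foll,t=2,log=-}
step 15 deliver 3→2: —
step 16 deliver 2→1: 1={foll,t=2,log=r}
step 17 deliver 1→2: 2={lead,t=2,log=r}
step 18 propose(2,'y'): 2={lead,t=2,log=r,y}
step 19 deliver 2→1: 1={foll,t=2,log=r,y}
step 20 deliver 1→2: —
step 21 deliver 2→3: 3={foll,t=2,log=y}
step 22 deliver 3→2: —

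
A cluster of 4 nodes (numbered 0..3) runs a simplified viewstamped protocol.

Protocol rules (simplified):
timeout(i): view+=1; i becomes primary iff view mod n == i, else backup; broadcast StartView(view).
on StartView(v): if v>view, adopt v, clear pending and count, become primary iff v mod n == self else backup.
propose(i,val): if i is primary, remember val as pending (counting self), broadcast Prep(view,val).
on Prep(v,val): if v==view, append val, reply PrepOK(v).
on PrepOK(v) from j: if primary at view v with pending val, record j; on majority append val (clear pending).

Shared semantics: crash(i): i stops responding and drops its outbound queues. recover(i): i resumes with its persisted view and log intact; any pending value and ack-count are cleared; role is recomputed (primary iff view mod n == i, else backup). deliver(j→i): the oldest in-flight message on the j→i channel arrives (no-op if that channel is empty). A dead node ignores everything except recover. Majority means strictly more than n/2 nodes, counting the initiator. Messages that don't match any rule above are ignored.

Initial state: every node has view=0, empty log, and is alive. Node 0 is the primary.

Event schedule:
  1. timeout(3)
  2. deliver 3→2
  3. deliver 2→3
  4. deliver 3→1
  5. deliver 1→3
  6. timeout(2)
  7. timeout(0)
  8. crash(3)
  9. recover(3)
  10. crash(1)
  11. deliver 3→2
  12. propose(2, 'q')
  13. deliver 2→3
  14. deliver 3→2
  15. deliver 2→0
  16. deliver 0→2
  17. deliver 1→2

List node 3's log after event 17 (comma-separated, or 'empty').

empty

step 1 timeout(3): 3={back,v=1,log=-}
step 2 deliver 3→2: 2={back,v=1,log=-}
step 3 deliver 2→3: —
step 4 deliver 3→1: 1={prim,v=1,log=-}
step 5 deliver 1→3: —
step 6 timeout(2): 2={prim,v=2,log=-}
step 7 timeout(0): 0={back,v=1,log=-}
step 8 crash(3): 3={✗back,v=1,log=-}
step 9 recover(3): 3={back,v=1,log=-}
step 10 crash(1): 1={✗prim,v=1,log=-}
step 11 deliver 3→2: —
step 12 propose(2,'q'): —
step 13 deliver 2→3: 3={back,v=2,log=-}
step 14 deliver 3→2: —
step 15 deliver 2→0: 0={back,v=2,log=-}
step 16 deliver 0→2: —
step 17 deliver 1→2: —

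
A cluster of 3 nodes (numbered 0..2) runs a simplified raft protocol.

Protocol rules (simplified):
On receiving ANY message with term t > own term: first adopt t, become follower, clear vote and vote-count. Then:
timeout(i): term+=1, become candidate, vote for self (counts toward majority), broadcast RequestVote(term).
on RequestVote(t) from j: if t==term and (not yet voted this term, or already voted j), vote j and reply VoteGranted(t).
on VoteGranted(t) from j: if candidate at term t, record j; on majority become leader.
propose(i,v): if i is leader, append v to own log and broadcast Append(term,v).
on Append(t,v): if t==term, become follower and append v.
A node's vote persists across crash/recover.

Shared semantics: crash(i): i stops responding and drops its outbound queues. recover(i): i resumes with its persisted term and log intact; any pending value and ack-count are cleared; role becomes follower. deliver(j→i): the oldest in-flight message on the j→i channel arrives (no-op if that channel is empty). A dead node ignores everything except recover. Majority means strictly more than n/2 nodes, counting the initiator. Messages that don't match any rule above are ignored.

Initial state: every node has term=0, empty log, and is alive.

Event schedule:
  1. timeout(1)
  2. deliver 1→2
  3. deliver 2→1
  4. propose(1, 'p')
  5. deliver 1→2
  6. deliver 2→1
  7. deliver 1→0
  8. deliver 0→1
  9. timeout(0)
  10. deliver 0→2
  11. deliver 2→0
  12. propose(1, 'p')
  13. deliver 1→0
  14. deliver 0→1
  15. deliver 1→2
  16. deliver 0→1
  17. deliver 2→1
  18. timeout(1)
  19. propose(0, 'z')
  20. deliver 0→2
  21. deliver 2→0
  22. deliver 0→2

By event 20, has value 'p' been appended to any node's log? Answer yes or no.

yes

e1 timeout(1): 1[cand,t=1,-]
e2 deliver 1→2: 2[foll,t=1,-]
e3 deliver 2→1: 1[lead,t=1,-]
e4 propose(1,'p'): 1[lead,t=1,p]
e5 deliver 1→2: 2[foll,t=1,p]
e6 deliver 2→1: ·
e7 deliver 1→0: 0[foll,t=1,-]
e8 deliver 0→1: ·
e9 timeout(0): 0[cand,t=2,-]
e10 deliver 0→2: 2[foll,t=2,p]
e11 deliver 2→0: 0[lead,t=2,-]
e12 propose(1,'p'): 1[lead,t=1,p,p]
e13 deliver 1→0: ·
e14 deliver 0→1: 1[foll,t=2,p,p]
e15 deliver 1→2: ·
e16 deliver 0→1: ·
e17 deliver 2→1: ·
e18 timeout(1): 1[cand,t=3,p,p]
e19 propose(0,'z'): 0[lead,t=2,z]
e20 deliver 0→2: 2[foll,t=2,p,z]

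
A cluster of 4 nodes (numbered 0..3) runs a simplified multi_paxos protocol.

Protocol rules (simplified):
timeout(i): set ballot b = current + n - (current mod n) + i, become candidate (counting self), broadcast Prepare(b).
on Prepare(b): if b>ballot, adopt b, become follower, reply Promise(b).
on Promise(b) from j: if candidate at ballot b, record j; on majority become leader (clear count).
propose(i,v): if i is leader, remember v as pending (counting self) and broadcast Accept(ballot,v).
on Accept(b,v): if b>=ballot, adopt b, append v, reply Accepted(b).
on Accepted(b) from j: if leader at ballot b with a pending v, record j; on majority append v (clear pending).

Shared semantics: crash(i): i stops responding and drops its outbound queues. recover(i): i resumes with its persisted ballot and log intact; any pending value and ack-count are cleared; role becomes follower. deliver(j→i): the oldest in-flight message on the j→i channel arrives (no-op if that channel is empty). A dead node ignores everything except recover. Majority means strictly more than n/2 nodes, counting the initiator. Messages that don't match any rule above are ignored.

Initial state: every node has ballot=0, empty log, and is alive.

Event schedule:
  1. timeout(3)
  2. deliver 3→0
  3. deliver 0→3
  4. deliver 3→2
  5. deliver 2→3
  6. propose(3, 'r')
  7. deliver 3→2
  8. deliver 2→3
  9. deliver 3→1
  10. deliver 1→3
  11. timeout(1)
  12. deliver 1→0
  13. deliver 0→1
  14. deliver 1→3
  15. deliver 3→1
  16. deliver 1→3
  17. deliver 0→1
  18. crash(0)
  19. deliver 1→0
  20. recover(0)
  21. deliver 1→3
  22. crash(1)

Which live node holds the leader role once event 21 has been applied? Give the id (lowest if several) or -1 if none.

e1 timeout(3): 3[cand,b=7,-]
e2 deliver 3→0: 0[foll,b=7,-]
e3 deliver 0→3: ·
e4 deliver 3→2: 2[foll,b=7,-]
e5 deliver 2→3: 3[lead,b=7,-]
e6 propose(3,'r'): ·
e7 deliver 3→2: 2[foll,b=7,r]
e8 deliver 2→3: ·
e9 deliver 3→1: 1[foll,b=7,-]
e10 deliver 1→3: ·
e11 timeout(1): 1[cand,b=9,-]
e12 deliver 1→0: 0[foll,b=9,-]
e13 deliver 0→1: ·
e14 deliver 1→3: 3[foll,b=9,-]
e15 deliver 3→1: ·
e16 deliver 1→3: ·
e17 deliver 0→1: ·
e18 crash(0): 0[✗foll,b=9,-]
e19 deliver 1→0: ·
e20 recover(0): 0[foll,b=9,-]
e21 deliver 1→3: ·

-1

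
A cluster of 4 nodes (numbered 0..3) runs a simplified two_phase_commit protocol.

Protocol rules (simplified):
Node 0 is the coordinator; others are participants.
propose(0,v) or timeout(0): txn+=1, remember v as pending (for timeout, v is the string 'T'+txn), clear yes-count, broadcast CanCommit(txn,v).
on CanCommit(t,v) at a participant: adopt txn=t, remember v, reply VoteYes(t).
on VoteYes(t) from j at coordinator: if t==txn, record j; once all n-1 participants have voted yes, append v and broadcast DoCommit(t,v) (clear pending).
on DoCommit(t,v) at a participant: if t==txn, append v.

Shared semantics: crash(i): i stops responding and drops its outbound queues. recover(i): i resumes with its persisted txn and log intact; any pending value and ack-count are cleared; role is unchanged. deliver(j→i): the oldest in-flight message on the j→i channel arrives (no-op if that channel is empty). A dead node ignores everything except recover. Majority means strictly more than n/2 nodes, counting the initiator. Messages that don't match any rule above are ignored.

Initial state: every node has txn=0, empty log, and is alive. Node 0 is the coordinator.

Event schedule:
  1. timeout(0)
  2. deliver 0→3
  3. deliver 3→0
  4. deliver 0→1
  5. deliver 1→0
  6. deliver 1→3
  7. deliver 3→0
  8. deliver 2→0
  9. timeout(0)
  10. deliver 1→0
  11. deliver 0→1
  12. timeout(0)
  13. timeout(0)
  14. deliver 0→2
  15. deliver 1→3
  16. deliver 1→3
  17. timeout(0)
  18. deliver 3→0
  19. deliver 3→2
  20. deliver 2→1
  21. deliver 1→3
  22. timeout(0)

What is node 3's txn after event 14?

1

e1 timeout(0): 0[coor,t=1,-]
e2 deliver 0→3: 3[part,t=1,-]
e3 deliver 3→0: ·
e4 deliver 0→1: 1[part,t=1,-]
e5 deliver 1→0: ·
e6 deliver 1→3: ·
e7 deliver 3→0: ·
e8 deliver 2→0: ·
e9 timeout(0): 0[coor,t=2,-]
e10 deliver 1→0: ·
e11 deliver 0→1: 1[part,t=2,-]
e12 timeout(0): 0[coor,t=3,-]
e13 timeout(0): 0[coor,t=4,-]
e14 deliver 0→2: 2[part,t=1,-]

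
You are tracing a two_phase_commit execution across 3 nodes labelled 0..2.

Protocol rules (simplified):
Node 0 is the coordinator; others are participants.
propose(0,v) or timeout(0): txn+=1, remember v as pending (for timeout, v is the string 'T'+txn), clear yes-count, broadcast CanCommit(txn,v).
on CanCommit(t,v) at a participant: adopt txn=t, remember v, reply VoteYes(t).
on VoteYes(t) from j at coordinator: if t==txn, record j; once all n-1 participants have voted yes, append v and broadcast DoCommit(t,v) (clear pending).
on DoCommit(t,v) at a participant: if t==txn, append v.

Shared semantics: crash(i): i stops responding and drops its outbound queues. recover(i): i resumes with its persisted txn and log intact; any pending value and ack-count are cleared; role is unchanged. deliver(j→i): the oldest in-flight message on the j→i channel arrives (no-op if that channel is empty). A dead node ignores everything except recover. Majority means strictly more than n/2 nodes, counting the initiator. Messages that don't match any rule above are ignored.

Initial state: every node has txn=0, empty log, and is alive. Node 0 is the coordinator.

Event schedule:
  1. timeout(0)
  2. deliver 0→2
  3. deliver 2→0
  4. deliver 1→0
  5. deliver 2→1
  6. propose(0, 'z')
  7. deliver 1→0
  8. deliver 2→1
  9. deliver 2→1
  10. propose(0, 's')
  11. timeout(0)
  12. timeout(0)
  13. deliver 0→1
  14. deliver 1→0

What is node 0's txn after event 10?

3

e1 timeout(0): 0[coor,t=1,-]
e2 deliver 0→2: 2[part,t=1,-]
e3 deliver 2→0: ·
e4 deliver 1→0: ·
e5 deliver 2→1: ·
e6 propose(0,'z'): 0[coor,t=2,-]
e7 deliver 1→0: ·
e8 deliver 2→1: ·
e9 deliver 2→1: ·
e10 propose(0,'s'): 0[coor,t=3,-]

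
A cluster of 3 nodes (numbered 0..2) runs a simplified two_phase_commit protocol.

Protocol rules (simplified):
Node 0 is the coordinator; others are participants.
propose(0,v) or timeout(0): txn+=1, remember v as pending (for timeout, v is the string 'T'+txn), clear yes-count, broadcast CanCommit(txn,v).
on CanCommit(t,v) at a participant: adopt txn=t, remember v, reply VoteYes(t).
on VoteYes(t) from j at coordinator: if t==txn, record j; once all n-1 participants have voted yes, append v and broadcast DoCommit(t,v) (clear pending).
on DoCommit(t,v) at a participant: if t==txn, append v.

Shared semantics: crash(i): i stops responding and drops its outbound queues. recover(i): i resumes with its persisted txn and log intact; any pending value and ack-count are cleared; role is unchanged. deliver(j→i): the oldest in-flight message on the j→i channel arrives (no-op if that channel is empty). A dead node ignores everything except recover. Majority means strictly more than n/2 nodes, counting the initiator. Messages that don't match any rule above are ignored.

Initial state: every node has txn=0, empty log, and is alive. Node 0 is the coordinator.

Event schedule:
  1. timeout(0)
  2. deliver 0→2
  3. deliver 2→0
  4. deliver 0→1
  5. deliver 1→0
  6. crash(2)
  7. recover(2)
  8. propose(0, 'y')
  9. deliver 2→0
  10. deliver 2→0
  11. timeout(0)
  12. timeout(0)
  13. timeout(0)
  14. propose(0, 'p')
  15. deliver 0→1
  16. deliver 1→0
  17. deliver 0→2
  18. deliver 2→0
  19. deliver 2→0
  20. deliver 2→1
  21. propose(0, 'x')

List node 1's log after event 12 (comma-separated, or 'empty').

empty

after 1 — timeout(0): n0:coor/t1/[-]
after 2 — deliver 0→2: n2:part/t1/[-]
after 3 — deliver 2→0: ·
after 4 — deliver 0→1: n1:part/t1/[-]
after 5 — deliver 1→0: n0:coor/t1/[T1]
after 6 — crash(2): n2:✗part/t1/[-]
after 7 — recover(2): n2:part/t1/[-]
after 8 — propose(0,'y'): n0:coor/t2/[T1]
after 9 — deliver 2→0: ·
after 10 — deliver 2→0: ·
after 11 — timeout(0): n0:coor/t3/[T1]
after 12 — timeout(0): n0:coor/t4/[T1]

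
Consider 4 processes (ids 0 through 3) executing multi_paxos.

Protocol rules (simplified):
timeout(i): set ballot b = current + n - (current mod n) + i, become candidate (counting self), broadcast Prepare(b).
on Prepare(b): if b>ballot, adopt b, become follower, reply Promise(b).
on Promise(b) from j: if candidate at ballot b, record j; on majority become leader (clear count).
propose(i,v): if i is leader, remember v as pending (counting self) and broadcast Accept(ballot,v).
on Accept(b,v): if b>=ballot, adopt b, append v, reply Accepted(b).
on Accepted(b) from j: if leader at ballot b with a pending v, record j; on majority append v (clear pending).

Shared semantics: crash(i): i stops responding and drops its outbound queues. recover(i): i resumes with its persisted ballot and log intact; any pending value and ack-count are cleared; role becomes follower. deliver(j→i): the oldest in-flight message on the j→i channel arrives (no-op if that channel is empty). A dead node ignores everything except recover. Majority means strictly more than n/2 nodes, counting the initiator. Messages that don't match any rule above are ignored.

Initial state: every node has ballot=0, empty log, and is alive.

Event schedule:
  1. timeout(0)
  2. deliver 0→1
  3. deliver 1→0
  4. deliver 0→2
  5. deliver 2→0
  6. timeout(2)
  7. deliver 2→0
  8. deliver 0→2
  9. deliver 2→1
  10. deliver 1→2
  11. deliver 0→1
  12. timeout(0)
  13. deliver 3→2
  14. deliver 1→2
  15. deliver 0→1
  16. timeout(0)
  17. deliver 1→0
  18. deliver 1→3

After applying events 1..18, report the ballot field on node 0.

16

after 1 — timeout(0): n0:cand/b4/[-]
after 2 — deliver 0→1: n1:foll/b4/[-]
after 3 — deliver 1→0: ·
after 4 — deliver 0→2: n2:foll/b4/[-]
after 5 — deliver 2→0: n0:lead/b4/[-]
after 6 — timeout(2): n2:cand/b10/[-]
after 7 — deliver 2→0: n0:foll/b10/[-]
after 8 — deliver 0→2: ·
after 9 — deliver 2→1: n1:foll/b10/[-]
after 10 — deliver 1→2: n2:lead/b10/[-]
after 11 — deliver 0→1: ·
after 12 — timeout(0): n0:cand/b12/[-]
after 13 — deliver 3→2: ·
after 14 — deliver 1→2: ·
after 15 — deliver 0→1: n1:foll/b12/[-]
after 16 — timeout(0): n0:cand/b16/[-]
after 17 — deliver 1→0: ·
after 18 — deliver 1→3: ·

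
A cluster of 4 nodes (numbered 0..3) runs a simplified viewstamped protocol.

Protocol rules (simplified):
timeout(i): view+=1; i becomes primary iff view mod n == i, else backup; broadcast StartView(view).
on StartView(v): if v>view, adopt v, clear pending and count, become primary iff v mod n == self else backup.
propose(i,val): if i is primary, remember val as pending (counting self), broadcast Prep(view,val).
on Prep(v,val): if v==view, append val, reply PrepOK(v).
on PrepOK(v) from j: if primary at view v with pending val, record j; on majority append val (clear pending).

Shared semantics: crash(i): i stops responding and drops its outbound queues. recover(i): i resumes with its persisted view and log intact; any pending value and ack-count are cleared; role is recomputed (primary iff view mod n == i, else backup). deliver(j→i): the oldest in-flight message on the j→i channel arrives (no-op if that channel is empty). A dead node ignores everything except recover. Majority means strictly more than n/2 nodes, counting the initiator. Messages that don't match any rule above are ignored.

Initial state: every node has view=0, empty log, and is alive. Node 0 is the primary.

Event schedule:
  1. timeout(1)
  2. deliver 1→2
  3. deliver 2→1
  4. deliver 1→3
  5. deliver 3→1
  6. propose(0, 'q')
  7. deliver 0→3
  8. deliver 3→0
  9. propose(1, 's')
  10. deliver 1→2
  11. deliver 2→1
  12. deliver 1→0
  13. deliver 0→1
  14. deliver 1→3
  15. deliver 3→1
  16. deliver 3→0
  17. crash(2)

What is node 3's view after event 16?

[1] timeout(1) → N1(prim v1 [-])
[2] deliver 1→2 → N2(back v1 [-])
[3] deliver 2→1 → ∅
[4] deliver 1→3 → N3(back v1 [-])
[5] deliver 3→1 → ∅
[6] propose(0,'q') → ∅
[7] deliver 0→3 → ∅
[8] deliver 3→0 → ∅
[9] propose(1,'s') → ∅
[10] deliver 1→2 → N2(back v1 [s])
[11] deliver 2→1 → ∅
[12] deliver 1→0 → N0(back v1 [-])
[13] deliver 0→1 → ∅
[14] deliver 1→3 → N3(back v1 [s])
[15] deliver 3→1 → N1(prim v1 [s])
[16] deliver 3→0 → ∅

1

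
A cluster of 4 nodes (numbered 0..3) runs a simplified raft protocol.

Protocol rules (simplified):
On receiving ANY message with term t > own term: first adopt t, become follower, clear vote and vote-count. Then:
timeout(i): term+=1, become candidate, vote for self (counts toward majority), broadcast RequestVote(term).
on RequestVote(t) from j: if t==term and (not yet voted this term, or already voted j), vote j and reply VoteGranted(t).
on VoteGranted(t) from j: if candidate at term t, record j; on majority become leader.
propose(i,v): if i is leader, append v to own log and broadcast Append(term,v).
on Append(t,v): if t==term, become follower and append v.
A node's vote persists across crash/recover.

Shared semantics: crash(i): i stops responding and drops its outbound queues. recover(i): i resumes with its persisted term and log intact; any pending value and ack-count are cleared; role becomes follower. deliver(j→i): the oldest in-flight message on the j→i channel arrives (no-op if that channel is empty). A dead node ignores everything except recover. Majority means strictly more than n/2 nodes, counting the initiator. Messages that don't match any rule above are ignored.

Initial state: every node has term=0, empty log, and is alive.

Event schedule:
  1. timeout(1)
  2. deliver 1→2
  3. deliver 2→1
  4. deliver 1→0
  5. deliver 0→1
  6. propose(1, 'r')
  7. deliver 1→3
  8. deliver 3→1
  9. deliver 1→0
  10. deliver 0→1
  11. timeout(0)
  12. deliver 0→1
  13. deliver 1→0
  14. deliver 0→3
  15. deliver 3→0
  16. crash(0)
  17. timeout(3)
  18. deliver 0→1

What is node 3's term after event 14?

[1] timeout(1) → N1(cand t1 [-])
[2] deliver 1→2 → N2(foll t1 [-])
[3] deliver 2→1 → ∅
[4] deliver 1→0 → N0(foll t1 [-])
[5] deliver 0→1 → N1(lead t1 [-])
[6] propose(1,'r') → N1(lead t1 [r])
[7] deliver 1→3 → N3(foll t1 [-])
[8] deliver 3→1 → ∅
[9] deliver 1→0 → N0(foll t1 [r])
[10] deliver 0→1 → ∅
[11] timeout(0) → N0(cand t2 [r])
[12] deliver 0→1 → N1(foll t2 [r])
[13] deliver 1→0 → ∅
[14] deliver 0→3 → N3(foll t2 [-])

2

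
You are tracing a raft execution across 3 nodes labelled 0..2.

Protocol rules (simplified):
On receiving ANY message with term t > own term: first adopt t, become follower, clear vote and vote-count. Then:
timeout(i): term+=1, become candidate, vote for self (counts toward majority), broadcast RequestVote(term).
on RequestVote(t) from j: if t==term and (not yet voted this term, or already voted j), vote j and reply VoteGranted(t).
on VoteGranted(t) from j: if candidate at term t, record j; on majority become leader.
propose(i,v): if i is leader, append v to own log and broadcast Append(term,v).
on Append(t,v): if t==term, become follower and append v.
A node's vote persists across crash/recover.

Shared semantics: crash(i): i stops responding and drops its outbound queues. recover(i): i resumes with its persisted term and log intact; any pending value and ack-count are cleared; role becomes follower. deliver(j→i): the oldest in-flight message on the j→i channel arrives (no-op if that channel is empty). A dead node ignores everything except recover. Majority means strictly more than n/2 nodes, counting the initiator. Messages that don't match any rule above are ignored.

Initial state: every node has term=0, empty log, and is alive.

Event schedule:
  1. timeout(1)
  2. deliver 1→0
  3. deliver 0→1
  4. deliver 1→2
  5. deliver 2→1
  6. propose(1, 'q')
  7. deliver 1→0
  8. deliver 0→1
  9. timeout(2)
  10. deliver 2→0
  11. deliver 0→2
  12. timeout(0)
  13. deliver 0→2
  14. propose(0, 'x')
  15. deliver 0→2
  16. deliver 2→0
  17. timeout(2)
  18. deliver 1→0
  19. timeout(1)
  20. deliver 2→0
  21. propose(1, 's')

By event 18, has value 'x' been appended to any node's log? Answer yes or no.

no

e1 timeout(1): 1[cand,t=1,-]
e2 deliver 1→0: 0[foll,t=1,-]
e3 deliver 0→1: 1[lead,t=1,-]
e4 deliver 1→2: 2[foll,t=1,-]
e5 deliver 2→1: ·
e6 propose(1,'q'): 1[lead,t=1,q]
e7 deliver 1→0: 0[foll,t=1,q]
e8 deliver 0→1: ·
e9 timeout(2): 2[cand,t=2,-]
e10 deliver 2→0: 0[foll,t=2,q]
e11 deliver 0→2: 2[lead,t=2,-]
e12 timeout(0): 0[cand,t=3,q]
e13 deliver 0→2: 2[foll,t=3,-]
e14 propose(0,'x'): ·
e15 deliver 0→2: ·
e16 deliver 2→0: 0[lead,t=3,q]
e17 timeout(2): 2[cand,t=4,-]
e18 deliver 1→0: ·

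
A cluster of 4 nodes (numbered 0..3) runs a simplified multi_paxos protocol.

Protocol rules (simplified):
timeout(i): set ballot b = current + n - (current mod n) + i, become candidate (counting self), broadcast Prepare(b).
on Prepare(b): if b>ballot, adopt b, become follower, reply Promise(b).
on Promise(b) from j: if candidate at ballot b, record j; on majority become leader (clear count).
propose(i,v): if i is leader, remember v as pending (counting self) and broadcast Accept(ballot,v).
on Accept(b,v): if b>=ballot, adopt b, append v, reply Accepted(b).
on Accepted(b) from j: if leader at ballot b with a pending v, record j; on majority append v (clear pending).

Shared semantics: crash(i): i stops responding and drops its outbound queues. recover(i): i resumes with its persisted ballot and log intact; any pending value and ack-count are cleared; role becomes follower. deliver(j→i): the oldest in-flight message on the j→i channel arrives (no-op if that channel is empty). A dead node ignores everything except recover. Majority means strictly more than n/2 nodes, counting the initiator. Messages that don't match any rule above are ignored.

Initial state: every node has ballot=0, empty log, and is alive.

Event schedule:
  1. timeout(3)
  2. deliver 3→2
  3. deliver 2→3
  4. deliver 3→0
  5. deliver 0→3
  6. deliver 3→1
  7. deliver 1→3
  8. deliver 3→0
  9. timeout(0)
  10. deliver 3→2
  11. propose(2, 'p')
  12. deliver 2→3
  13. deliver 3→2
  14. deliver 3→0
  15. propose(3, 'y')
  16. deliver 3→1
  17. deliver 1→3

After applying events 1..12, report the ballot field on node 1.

[1] timeout(3) → N3(cand b7 [-])
[2] deliver 3→2 → N2(foll b7 [-])
[3] deliver 2→3 → ∅
[4] deliver 3→0 → N0(foll b7 [-])
[5] deliver 0→3 → N3(lead b7 [-])
[6] deliver 3→1 → N1(foll b7 [-])
[7] deliver 1→3 → ∅
[8] deliver 3→0 → ∅
[9] timeout(0) → N0(cand b8 [-])
[10] deliver 3→2 → ∅
[11] propose(2,'p') → ∅
[12] deliver 2→3 → ∅

7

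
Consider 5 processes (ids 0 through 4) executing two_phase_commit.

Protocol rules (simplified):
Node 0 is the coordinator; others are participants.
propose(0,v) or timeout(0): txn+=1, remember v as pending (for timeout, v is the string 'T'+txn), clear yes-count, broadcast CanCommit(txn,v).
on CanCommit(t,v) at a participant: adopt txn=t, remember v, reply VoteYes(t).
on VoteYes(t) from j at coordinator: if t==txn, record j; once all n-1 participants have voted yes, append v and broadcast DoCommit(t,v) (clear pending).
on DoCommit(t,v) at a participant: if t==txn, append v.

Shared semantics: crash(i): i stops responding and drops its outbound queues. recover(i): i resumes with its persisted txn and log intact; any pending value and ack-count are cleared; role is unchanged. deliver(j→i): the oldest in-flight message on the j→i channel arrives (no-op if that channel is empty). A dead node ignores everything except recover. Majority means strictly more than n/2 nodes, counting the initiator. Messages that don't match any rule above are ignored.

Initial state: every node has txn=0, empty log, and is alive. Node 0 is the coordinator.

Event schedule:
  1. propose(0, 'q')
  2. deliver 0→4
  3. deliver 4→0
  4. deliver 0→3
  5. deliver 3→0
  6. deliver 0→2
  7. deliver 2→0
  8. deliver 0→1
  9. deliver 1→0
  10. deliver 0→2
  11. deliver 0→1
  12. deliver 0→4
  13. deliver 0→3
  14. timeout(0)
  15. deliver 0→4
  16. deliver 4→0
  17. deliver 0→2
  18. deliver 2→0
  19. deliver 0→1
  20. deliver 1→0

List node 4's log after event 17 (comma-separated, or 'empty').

q

e1 propose(0,'q'): 0[coor,t=1,-]
e2 deliver 0→4: 4[part,t=1,-]
e3 deliver 4→0: ·
e4 deliver 0→3: 3[part,t=1,-]
e5 deliver 3→0: ·
e6 deliver 0→2: 2[part,t=1,-]
e7 deliver 2→0: ·
e8 deliver 0→1: 1[part,t=1,-]
e9 deliver 1→0: 0[coor,t=1,q]
e10 deliver 0→2: 2[part,t=1,q]
e11 deliver 0→1: 1[part,t=1,q]
e12 deliver 0→4: 4[part,t=1,q]
e13 deliver 0→3: 3[part,t=1,q]
e14 timeout(0): 0[coor,t=2,q]
e15 deliver 0→4: 4[part,t=2,q]
e16 deliver 4→0: ·
e17 deliver 0→2: 2[part,t=2,q]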